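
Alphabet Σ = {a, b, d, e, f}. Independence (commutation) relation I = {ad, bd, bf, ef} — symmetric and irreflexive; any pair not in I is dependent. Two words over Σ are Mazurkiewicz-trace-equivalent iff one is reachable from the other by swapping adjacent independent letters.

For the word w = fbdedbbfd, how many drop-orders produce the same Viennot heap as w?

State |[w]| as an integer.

30

#0=f has no predecessor
#1=b has no predecessor
#2=d depends on [0:f]
#3=e depends on [1:b, 2:d]
#4=d depends on [3:e]
#5=b depends on [3:e]
#6=b depends on [5:b]
#7=f depends on [4:d]
#8=d depends on [7:f]
sources: [0:f, 1:b]
N(rest) = Σ N(rest − s) over sources s of rest; N(one piece) = 1:
  size 1 → [6]=1  [8]=1
  size 2 → [5,6]=1  [6,8]=2  [7,8]=1
  size 3 → [4,7,8]=1  [5,6,8]=3  [6,7,8]=3
  size 4 → [4,6,7,8]=4  [5,6,7,8]=6
  size 5 → [4,5,6,7,8]=10
  size 6 → [3,4,5,6,7,8]=10
  size 7 → [1,3,4,5,6,7,8]=10  [2,3,4,5,6,7,8]=10
  first=0(f) contributes 20
  first=1(b) contributes 10
|[w]| = 30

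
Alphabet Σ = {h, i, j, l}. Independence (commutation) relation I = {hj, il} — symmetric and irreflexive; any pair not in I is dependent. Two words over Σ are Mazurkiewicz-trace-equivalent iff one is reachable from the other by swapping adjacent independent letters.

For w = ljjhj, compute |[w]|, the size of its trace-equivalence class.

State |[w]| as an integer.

4

drop 0:l onto floor
drop 1:j onto {0:l}
drop 2:j onto {1:j}
drop 3:h onto {0:l}
drop 4:j onto {2:j}
ground layer = {0:l}
drop-orders for the pieces not yet dropped (sum over which currently-grounded one goes next):
  1 to go: {3} 1  {4} 1
  2 to go: {2,4} 1  {3,4} 2
  3 to go: {1,2,4} 1  {2,3,4} 3
  if 0:l drops first: 4 orders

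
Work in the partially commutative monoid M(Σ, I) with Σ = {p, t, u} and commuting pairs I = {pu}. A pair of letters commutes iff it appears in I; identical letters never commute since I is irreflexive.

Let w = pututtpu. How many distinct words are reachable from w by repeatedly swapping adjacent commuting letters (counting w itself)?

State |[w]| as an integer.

4

piece 0:p — minimal
piece 1:u — minimal
piece 2:t rests on {0:p, 1:u}
piece 3:u rests on {2:t}
piece 4:t rests on {3:u}
piece 5:t rests on {4:t}
piece 6:p rests on {5:t}
piece 7:u rests on {5:t}
minimal pieces: {0:p, 1:u}
ways to finish when only these pieces remain (= sum over removing one remaining piece with nothing left below it):
  1 left: {6}→1  {7}→1
  2 left: {6,7}→2
  3 left: {5,6,7}→2
  4 left: {4,5,6,7}→2
  5 left: {3,4,5,6,7}→2
  6 left: {2,3,4,5,6,7}→2
  placing 0:p first → 2 extensions
  placing 1:u first → 2 extensions
total linear extensions = 4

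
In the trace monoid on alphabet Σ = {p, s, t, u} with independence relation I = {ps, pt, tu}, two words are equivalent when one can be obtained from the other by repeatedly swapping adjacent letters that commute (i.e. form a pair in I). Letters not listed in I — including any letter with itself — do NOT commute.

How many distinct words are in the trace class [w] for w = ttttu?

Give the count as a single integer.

piece 0:t — minimal
piece 1:t rests on {0:t}
piece 2:t rests on {1:t}
piece 3:t rests on {2:t}
piece 4:u — minimal
minimal pieces: {0:t, 4:u}
ways to finish when only these pieces remain (= sum over removing one remaining piece with nothing left below it):
  1 left: {3}→1  {4}→1
  2 left: {2,3}→1  {3,4}→2
  3 left: {1,2,3}→1  {2,3,4}→3
  placing 0:t first → 4 extensions
  placing 4:u first → 1 extensions
total linear extensions = 5

5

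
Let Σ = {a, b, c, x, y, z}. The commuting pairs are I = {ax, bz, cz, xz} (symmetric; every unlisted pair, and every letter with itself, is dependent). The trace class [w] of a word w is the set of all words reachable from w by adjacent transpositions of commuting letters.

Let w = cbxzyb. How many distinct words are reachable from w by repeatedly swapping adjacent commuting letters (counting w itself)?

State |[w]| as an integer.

#0=c has no predecessor
#1=b depends on [0:c]
#2=x depends on [1:b]
#3=z has no predecessor
#4=y depends on [2:x, 3:z]
#5=b depends on [4:y]
sources: [0:c, 3:z]
N(rest) = Σ N(rest − s) over sources s of rest; N(one piece) = 1:
  size 1 → [5]=1
  size 2 → [4,5]=1
  size 3 → [2,4,5]=1  [3,4,5]=1
  size 4 → [1,2,4,5]=1  [2,3,4,5]=2
  first=0(c) contributes 3
  first=3(z) contributes 1
|[w]| = 4

4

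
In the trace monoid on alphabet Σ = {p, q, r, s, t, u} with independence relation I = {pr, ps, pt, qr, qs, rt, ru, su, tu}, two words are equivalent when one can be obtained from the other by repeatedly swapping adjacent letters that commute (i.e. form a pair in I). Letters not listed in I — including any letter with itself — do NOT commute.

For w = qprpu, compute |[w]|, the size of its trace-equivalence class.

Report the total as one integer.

5

drop 0:q onto floor
drop 1:p onto {0:q}
drop 2:r onto floor
drop 3:p onto {1:p}
drop 4:u onto {3:p}
ground layer = {0:q, 2:r}
drop-orders for the pieces not yet dropped (sum over which currently-grounded one goes next):
  1 to go: {2} 1  {4} 1
  2 to go: {2,4} 2  {3,4} 1
  3 to go: {1,3,4} 1  {2,3,4} 3
  if 0:q drops first: 4 orders
  if 2:r drops first: 1 orders
heap linearizations: 5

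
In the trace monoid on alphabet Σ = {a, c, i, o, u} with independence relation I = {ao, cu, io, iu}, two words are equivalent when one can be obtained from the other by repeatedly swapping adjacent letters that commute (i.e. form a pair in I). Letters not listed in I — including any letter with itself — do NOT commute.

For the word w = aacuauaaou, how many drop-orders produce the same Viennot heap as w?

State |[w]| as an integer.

6

0(a) covers ∅
1(a) covers 0:a
2(c) covers 1:a
3(u) covers 1:a
4(a) covers 2:c, 3:u
5(u) covers 4:a
6(a) covers 5:u
7(a) covers 6:a
8(o) covers 5:u
9(u) covers 7:a, 8:o
floor of heap: 0:a
completions by unplaced set U, small U first (add the entries for U minus each lowest piece of U):
  |U|=1: {9}:1
  |U|=2: {7,9}:1  {8,9}:1
  |U|=3: {6,7,9}:1  {7,8,9}:2
  |U|=4: {6,7,8,9}:3
  |U|=5: {5,6,7,8,9}:3
  |U|=6: {4,5,6,7,8,9}:3
  |U|=7: {2,4,5,6,7,8,9}:3  {3,4,5,6,7,8,9}:3
  |U|=8: {2,3,4,5,6,7,8,9}:6
  start at 0(a): 6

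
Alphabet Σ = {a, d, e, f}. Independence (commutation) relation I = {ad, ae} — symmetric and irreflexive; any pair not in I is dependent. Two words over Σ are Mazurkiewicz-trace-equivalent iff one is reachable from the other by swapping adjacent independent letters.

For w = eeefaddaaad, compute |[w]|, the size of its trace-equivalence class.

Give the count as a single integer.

drop 0:e onto floor
drop 1:e onto {0:e}
drop 2:e onto {1:e}
drop 3:f onto {2:e}
drop 4:a onto {3:f}
drop 5:d onto {3:f}
drop 6:d onto {5:d}
drop 7:a onto {4:a}
drop 8:a onto {7:a}
drop 9:a onto {8:a}
drop 10:d onto {6:d}
ground layer = {0:e}
drop-orders for the pieces not yet dropped (sum over which currently-grounded one goes next):
  1 to go: {9} 1  {10} 1
  2 to go: {6,10} 1  {8,9} 1  {9,10} 2
  3 to go: {5,6,10} 1  {6,9,10} 3  {7,8,9} 1  {8,9,10} 3
  4 to go: {4,7,8,9} 1  {5,6,9,10} 4  {6,8,9,10} 6  {7,8,9,10} 4
  5 to go: {4,7,8,9,10} 5  {5,6,8,9,10} 10  {6,7,8,9,10} 10
  6 to go: {4,6,7,8,9,10} 15  {5,6,7,8,9,10} 20
  7 to go: {4,5,6,7,8,9,10} 35
  8 to go: {3,4,5,6,7,8,9,10} 35
  9 to go: {2,3,4,5,6,7,8,9,10} 35
  if 0:e drops first: 35 orders

35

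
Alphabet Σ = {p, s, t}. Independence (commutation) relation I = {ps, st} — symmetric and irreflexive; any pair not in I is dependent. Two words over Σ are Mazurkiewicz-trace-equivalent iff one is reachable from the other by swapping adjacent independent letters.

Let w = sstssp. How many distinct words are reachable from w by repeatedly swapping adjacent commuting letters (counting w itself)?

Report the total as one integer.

15

drop 0:s onto floor
drop 1:s onto {0:s}
drop 2:t onto floor
drop 3:s onto {1:s}
drop 4:s onto {3:s}
drop 5:p onto {2:t}
ground layer = {0:s, 2:t}
drop-orders for the pieces not yet dropped (sum over which currently-grounded one goes next):
  1 to go: {4} 1  {5} 1
  2 to go: {2,5} 1  {3,4} 1  {4,5} 2
  3 to go: {1,3,4} 1  {2,4,5} 3  {3,4,5} 3
  4 to go: {0,1,3,4} 1  {1,3,4,5} 4  {2,3,4,5} 6
  if 0:s drops first: 10 orders
  if 2:t drops first: 5 orders
heap linearizations: 15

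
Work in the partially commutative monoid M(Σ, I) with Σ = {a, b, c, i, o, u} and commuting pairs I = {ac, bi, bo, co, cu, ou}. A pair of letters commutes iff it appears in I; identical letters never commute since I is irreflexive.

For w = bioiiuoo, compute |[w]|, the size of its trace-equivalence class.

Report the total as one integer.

drop 0:b onto floor
drop 1:i onto floor
drop 2:o onto {1:i}
drop 3:i onto {2:o}
drop 4:i onto {3:i}
drop 5:u onto {0:b, 4:i}
drop 6:o onto {4:i}
drop 7:o onto {6:o}
ground layer = {0:b, 1:i}
drop-orders for the pieces not yet dropped (sum over which currently-grounded one goes next):
  1 to go: {5} 1  {7} 1
  2 to go: {0,5} 1  {5,7} 2  {6,7} 1
  3 to go: {0,5,7} 3  {5,6,7} 3
  4 to go: {0,5,6,7} 6  {4,5,6,7} 3
  5 to go: {0,4,5,6,7} 9  {3,4,5,6,7} 3
  6 to go: {0,3,4,5,6,7} 12  {2,3,4,5,6,7} 3
  if 0:b drops first: 3 orders
  if 1:i drops first: 15 orders
heap linearizations: 18

18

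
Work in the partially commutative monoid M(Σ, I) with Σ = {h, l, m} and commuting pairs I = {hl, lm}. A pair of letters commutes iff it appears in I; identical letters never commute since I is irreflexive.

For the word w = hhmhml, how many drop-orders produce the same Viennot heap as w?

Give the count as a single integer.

drop 0:h onto floor
drop 1:h onto {0:h}
drop 2:m onto {1:h}
drop 3:h onto {2:m}
drop 4:m onto {3:h}
drop 5:l onto floor
ground layer = {0:h, 5:l}
drop-orders for the pieces not yet dropped (sum over which currently-grounded one goes next):
  1 to go: {4} 1  {5} 1
  2 to go: {3,4} 1  {4,5} 2
  3 to go: {2,3,4} 1  {3,4,5} 3
  4 to go: {1,2,3,4} 1  {2,3,4,5} 4
  if 0:h drops first: 5 orders
  if 5:l drops first: 1 orders
heap linearizations: 6

6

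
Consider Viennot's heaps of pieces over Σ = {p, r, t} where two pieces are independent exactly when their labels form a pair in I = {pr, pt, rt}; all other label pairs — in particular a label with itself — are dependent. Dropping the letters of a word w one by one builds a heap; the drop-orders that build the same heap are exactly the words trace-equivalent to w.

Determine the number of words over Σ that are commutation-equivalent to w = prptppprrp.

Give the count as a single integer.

840

piece 0:p — minimal
piece 1:r — minimal
piece 2:p rests on {0:p}
piece 3:t — minimal
piece 4:p rests on {2:p}
piece 5:p rests on {4:p}
piece 6:p rests on {5:p}
piece 7:r rests on {1:r}
piece 8:r rests on {7:r}
piece 9:p rests on {6:p}
minimal pieces: {0:p, 1:r, 3:t}
ways to finish when only these pieces remain (= sum over removing one remaining piece with nothing left below it):
  1 left: {3}→1  {8}→1  {9}→1
  2 left: {3,8}→2  {3,9}→2  {6,9}→1  {7,8}→1  {8,9}→2
  3 left: {1,7,8}→1  {3,6,9}→3  {3,7,8}→3  {3,8,9}→6  {5,6,9}→1  {6,8,9}→3  {7,8,9}→3
  4 left: {1,3,7,8}→4  {1,7,8,9}→4  {3,5,6,9}→4  {3,6,8,9}→12  {3,7,8,9}→12  {4,5,6,9}→1  {5,6,8,9}→4  {6,7,8,9}→6
  5 left: {1,3,7,8,9}→20  {1,6,7,8,9}→10  {2,4,5,6,9}→1  {3,4,5,6,9}→5  {3,5,6,8,9}→20  {3,6,7,8,9}→30  {4,5,6,8,9}→5  {5,6,7,8,9}→10
  6 left: {0,2,4,5,6,9}→1  {1,3,6,7,8,9}→60  {1,5,6,7,8,9}→20  {2,3,4,5,6,9}→6  {2,4,5,6,8,9}→6  {3,4,5,6,8,9}→30  {3,5,6,7,8,9}→60  {4,5,6,7,8,9}→15
  7 left: {0,2,3,4,5,6,9}→7  {0,2,4,5,6,8,9}→7  {1,3,5,6,7,8,9}→140  {1,4,5,6,7,8,9}→35  {2,3,4,5,6,8,9}→42  {2,4,5,6,7,8,9}→21  {3,4,5,6,7,8,9}→105
  8 left: {0,2,3,4,5,6,8,9}→56  {0,2,4,5,6,7,8,9}→28  {1,2,4,5,6,7,8,9}→56  {1,3,4,5,6,7,8,9}→280  {2,3,4,5,6,7,8,9}→168
  placing 0:p first → 504 extensions
  placing 1:r first → 252 extensions
  placing 3:t first → 84 extensions
total linear extensions = 840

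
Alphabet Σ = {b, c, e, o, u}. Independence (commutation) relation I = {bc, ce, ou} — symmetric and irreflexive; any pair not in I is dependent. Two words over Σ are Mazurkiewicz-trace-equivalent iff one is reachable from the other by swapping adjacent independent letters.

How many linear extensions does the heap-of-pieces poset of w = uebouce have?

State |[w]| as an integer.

4

drop 0:u onto floor
drop 1:e onto {0:u}
drop 2:b onto {1:e}
drop 3:o onto {2:b}
drop 4:u onto {2:b}
drop 5:c onto {3:o, 4:u}
drop 6:e onto {3:o, 4:u}
ground layer = {0:u}
drop-orders for the pieces not yet dropped (sum over which currently-grounded one goes next):
  1 to go: {5} 1  {6} 1
  2 to go: {5,6} 2
  3 to go: {3,5,6} 2  {4,5,6} 2
  4 to go: {3,4,5,6} 4
  5 to go: {2,3,4,5,6} 4
  if 0:u drops first: 4 orders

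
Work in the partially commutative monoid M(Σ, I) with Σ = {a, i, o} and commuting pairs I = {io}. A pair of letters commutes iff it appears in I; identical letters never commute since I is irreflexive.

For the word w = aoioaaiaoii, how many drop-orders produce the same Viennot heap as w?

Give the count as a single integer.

piece 0:a — minimal
piece 1:o rests on {0:a}
piece 2:i rests on {0:a}
piece 3:o rests on {1:o}
piece 4:a rests on {2:i, 3:o}
piece 5:a rests on {4:a}
piece 6:i rests on {5:a}
piece 7:a rests on {6:i}
piece 8:o rests on {7:a}
piece 9:i rests on {7:a}
piece 10:i rests on {9:i}
minimal pieces: {0:a}
ways to finish when only these pieces remain (= sum over removing one remaining piece with nothing left below it):
  1 left: {8}→1  {10}→1
  2 left: {8,10}→2  {9,10}→1
  3 left: {8,9,10}→3
  4 left: {7,8,9,10}→3
  5 left: {6,7,8,9,10}→3
  6 left: {5,6,7,8,9,10}→3
  7 left: {4,5,6,7,8,9,10}→3
  8 left: {2,4,5,6,7,8,9,10}→3  {3,4,5,6,7,8,9,10}→3
  9 left: {1,3,4,5,6,7,8,9,10}→3  {2,3,4,5,6,7,8,9,10}→6
  placing 0:a first → 9 extensions

9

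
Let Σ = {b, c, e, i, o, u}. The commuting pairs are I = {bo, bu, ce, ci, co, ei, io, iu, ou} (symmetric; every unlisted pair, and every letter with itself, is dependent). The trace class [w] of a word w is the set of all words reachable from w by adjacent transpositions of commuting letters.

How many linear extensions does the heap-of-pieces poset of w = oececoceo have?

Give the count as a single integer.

drop 0:o onto floor
drop 1:e onto {0:o}
drop 2:c onto floor
drop 3:e onto {1:e}
drop 4:c onto {2:c}
drop 5:o onto {3:e}
drop 6:c onto {4:c}
drop 7:e onto {5:o}
drop 8:o onto {7:e}
ground layer = {0:o, 2:c}
drop-orders for the pieces not yet dropped (sum over which currently-grounded one goes next):
  1 to go: {6} 1  {8} 1
  2 to go: {4,6} 1  {6,8} 2  {7,8} 1
  3 to go: {2,4,6} 1  {4,6,8} 3  {5,7,8} 1  {6,7,8} 3
  4 to go: {2,4,6,8} 4  {3,5,7,8} 1  {4,6,7,8} 6  {5,6,7,8} 4
  5 to go: {1,3,5,7,8} 1  {2,4,6,7,8} 10  {3,5,6,7,8} 5  {4,5,6,7,8} 10
  6 to go: {0,1,3,5,7,8} 1  {1,3,5,6,7,8} 6  {2,4,5,6,7,8} 20  {3,4,5,6,7,8} 15
  7 to go: {0,1,3,5,6,7,8} 7  {1,3,4,5,6,7,8} 21  {2,3,4,5,6,7,8} 35
  if 0:o drops first: 56 orders
  if 2:c drops first: 28 orders
heap linearizations: 84

84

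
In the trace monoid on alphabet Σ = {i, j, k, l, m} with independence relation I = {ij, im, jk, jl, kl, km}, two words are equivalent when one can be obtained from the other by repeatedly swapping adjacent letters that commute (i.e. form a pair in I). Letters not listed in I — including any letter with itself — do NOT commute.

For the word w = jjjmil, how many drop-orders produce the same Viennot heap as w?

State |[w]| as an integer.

5

0(j) covers ∅
1(j) covers 0:j
2(j) covers 1:j
3(m) covers 2:j
4(i) covers ∅
5(l) covers 3:m, 4:i
floor of heap: 0:j, 4:i
completions by unplaced set U, small U first (add the entries for U minus each lowest piece of U):
  |U|=1: {5}:1
  |U|=2: {3,5}:1  {4,5}:1
  |U|=3: {2,3,5}:1  {3,4,5}:2
  |U|=4: {1,2,3,5}:1  {2,3,4,5}:3
  start at 0(j): 4
  start at 4(i): 1
sum over floor = 5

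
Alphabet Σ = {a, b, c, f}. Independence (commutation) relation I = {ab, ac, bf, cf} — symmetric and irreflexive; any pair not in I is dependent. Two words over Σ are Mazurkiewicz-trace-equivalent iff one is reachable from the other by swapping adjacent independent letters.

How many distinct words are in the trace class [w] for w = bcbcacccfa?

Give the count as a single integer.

120

drop 0:b onto floor
drop 1:c onto {0:b}
drop 2:b onto {1:c}
drop 3:c onto {2:b}
drop 4:a onto floor
drop 5:c onto {3:c}
drop 6:c onto {5:c}
drop 7:c onto {6:c}
drop 8:f onto {4:a}
drop 9:a onto {8:f}
ground layer = {0:b, 4:a}
drop-orders for the pieces not yet dropped (sum over which currently-grounded one goes next):
  1 to go: {7} 1  {9} 1
  2 to go: {6,7} 1  {7,9} 2  {8,9} 1
  3 to go: {4,8,9} 1  {5,6,7} 1  {6,7,9} 3  {7,8,9} 3
  4 to go: {3,5,6,7} 1  {4,7,8,9} 4  {5,6,7,9} 4  {6,7,8,9} 6
  5 to go: {2,3,5,6,7} 1  {3,5,6,7,9} 5  {4,6,7,8,9} 10  {5,6,7,8,9} 10
  6 to go: {1,2,3,5,6,7} 1  {2,3,5,6,7,9} 6  {3,5,6,7,8,9} 15  {4,5,6,7,8,9} 20
  7 to go: {0,1,2,3,5,6,7} 1  {1,2,3,5,6,7,9} 7  {2,3,5,6,7,8,9} 21  {3,4,5,6,7,8,9} 35
  8 to go: {0,1,2,3,5,6,7,9} 8  {1,2,3,5,6,7,8,9} 28  {2,3,4,5,6,7,8,9} 56
  if 0:b drops first: 84 orders
  if 4:a drops first: 36 orders
heap linearizations: 120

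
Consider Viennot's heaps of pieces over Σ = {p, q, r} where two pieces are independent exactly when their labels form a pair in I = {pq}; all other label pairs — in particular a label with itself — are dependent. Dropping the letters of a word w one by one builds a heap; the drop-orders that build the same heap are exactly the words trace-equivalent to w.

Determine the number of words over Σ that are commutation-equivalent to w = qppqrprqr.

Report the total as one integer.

6

0(q) covers ∅
1(p) covers ∅
2(p) covers 1:p
3(q) covers 0:q
4(r) covers 2:p, 3:q
5(p) covers 4:r
6(r) covers 5:p
7(q) covers 6:r
8(r) covers 7:q
floor of heap: 0:q, 1:p
completions by unplaced set U, small U first (add the entries for U minus each lowest piece of U):
  |U|=1: {8}:1
  |U|=2: {7,8}:1
  |U|=3: {6,7,8}:1
  |U|=4: {5,6,7,8}:1
  |U|=5: {4,5,6,7,8}:1
  |U|=6: {2,4,5,6,7,8}:1  {3,4,5,6,7,8}:1
  |U|=7: {0,3,4,5,6,7,8}:1  {1,2,4,5,6,7,8}:1  {2,3,4,5,6,7,8}:2
  start at 0(q): 3
  start at 1(p): 3
sum over floor = 6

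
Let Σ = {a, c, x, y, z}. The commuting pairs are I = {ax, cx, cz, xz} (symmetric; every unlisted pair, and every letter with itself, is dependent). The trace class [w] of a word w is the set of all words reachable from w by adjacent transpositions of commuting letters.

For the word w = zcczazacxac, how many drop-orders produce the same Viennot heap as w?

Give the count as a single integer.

0(z) covers ∅
1(c) covers ∅
2(c) covers 1:c
3(z) covers 0:z
4(a) covers 2:c, 3:z
5(z) covers 4:a
6(a) covers 5:z
7(c) covers 6:a
8(x) covers ∅
9(a) covers 7:c
10(c) covers 9:a
floor of heap: 0:z, 1:c, 8:x
completions by unplaced set U, small U first (add the entries for U minus each lowest piece of U):
  |U|=1: {8}:1  {10}:1
  |U|=2: {8,10}:2  {9,10}:1
  |U|=3: {7,9,10}:1  {8,9,10}:3
  |U|=4: {6,7,9,10}:1  {7,8,9,10}:4
  |U|=5: {5,6,7,9,10}:1  {6,7,8,9,10}:5
  |U|=6: {4,5,6,7,9,10}:1  {5,6,7,8,9,10}:6
  |U|=7: {2,4,5,6,7,9,10}:1  {3,4,5,6,7,9,10}:1  {4,5,6,7,8,9,10}:7
  |U|=8: {0,3,4,5,6,7,9,10}:1  {1,2,4,5,6,7,9,10}:1  {2,3,4,5,6,7,9,10}:2  {2,4,5,6,7,8,9,10}:8  {3,4,5,6,7,8,9,10}:8
  |U|=9: {0,2,3,4,5,6,7,9,10}:3  {0,3,4,5,6,7,8,9,10}:9  {1,2,3,4,5,6,7,9,10}:3  {1,2,4,5,6,7,8,9,10}:9  {2,3,4,5,6,7,8,9,10}:18
  start at 0(z): 30
  start at 1(c): 30
  start at 8(x): 6
sum over floor = 66

66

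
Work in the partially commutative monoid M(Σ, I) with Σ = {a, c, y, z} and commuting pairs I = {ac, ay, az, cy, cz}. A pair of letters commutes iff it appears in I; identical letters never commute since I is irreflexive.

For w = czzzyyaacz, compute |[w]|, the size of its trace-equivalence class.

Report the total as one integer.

piece 0:c — minimal
piece 1:z — minimal
piece 2:z rests on {1:z}
piece 3:z rests on {2:z}
piece 4:y rests on {3:z}
piece 5:y rests on {4:y}
piece 6:a — minimal
piece 7:a rests on {6:a}
piece 8:c rests on {0:c}
piece 9:z rests on {5:y}
minimal pieces: {0:c, 1:z, 6:a}
ways to finish when only these pieces remain (= sum over removing one remaining piece with nothing left below it):
  1 left: {7}→1  {8}→1  {9}→1
  2 left: {0,8}→1  {5,9}→1  {6,7}→1  {7,8}→2  {7,9}→2  {8,9}→2
  3 left: {0,7,8}→3  {0,8,9}→3  {4,5,9}→1  {5,7,9}→3  {5,8,9}→3  {6,7,8}→3  {6,7,9}→3  {7,8,9}→6
  4 left: {0,5,8,9}→6  {0,6,7,8}→6  {0,7,8,9}→12  {3,4,5,9}→1  {4,5,7,9}→4  {4,5,8,9}→4  {5,6,7,9}→6  {5,7,8,9}→12  {6,7,8,9}→12
  5 left: {0,4,5,8,9}→10  {0,5,7,8,9}→30  {0,6,7,8,9}→30  {2,3,4,5,9}→1  {3,4,5,7,9}→5  {3,4,5,8,9}→5  {4,5,6,7,9}→10  {4,5,7,8,9}→20  {5,6,7,8,9}→30
  6 left: {0,3,4,5,8,9}→15  {0,4,5,7,8,9}→60  {0,5,6,7,8,9}→90  {1,2,3,4,5,9}→1  {2,3,4,5,7,9}→6  {2,3,4,5,8,9}→6  {3,4,5,6,7,9}→15  {3,4,5,7,8,9}→30  {4,5,6,7,8,9}→60
  7 left: {0,2,3,4,5,8,9}→21  {0,3,4,5,7,8,9}→105  {0,4,5,6,7,8,9}→210  {1,2,3,4,5,7,9}→7  {1,2,3,4,5,8,9}→7  {2,3,4,5,6,7,9}→21  {2,3,4,5,7,8,9}→42  {3,4,5,6,7,8,9}→105
  8 left: {0,1,2,3,4,5,8,9}→28  {0,2,3,4,5,7,8,9}→168  {0,3,4,5,6,7,8,9}→420  {1,2,3,4,5,6,7,9}→28  {1,2,3,4,5,7,8,9}→56  {2,3,4,5,6,7,8,9}→168
  placing 0:c first → 252 extensions
  placing 1:z first → 756 extensions
  placing 6:a first → 252 extensions
total linear extensions = 1260

1260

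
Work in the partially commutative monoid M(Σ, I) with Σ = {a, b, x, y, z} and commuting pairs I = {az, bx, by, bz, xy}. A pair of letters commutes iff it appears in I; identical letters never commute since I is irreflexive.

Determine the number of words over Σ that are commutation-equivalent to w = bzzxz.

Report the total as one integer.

5

drop 0:b onto floor
drop 1:z onto floor
drop 2:z onto {1:z}
drop 3:x onto {2:z}
drop 4:z onto {3:x}
ground layer = {0:b, 1:z}
drop-orders for the pieces not yet dropped (sum over which currently-grounded one goes next):
  1 to go: {0} 1  {4} 1
  2 to go: {0,4} 2  {3,4} 1
  3 to go: {0,3,4} 3  {2,3,4} 1
  if 0:b drops first: 1 orders
  if 1:z drops first: 4 orders
heap linearizations: 5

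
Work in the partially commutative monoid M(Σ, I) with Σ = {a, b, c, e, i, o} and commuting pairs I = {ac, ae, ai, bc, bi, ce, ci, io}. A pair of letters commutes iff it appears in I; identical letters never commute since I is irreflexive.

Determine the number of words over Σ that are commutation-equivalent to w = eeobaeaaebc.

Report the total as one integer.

80

drop 0:e onto floor
drop 1:e onto {0:e}
drop 2:o onto {1:e}
drop 3:b onto {2:o}
drop 4:a onto {3:b}
drop 5:e onto {3:b}
drop 6:a onto {4:a}
drop 7:a onto {6:a}
drop 8:e onto {5:e}
drop 9:b onto {7:a, 8:e}
drop 10:c onto {2:o}
ground layer = {0:e}
drop-orders for the pieces not yet dropped (sum over which currently-grounded one goes next):
  1 to go: {9} 1  {10} 1
  2 to go: {7,9} 1  {8,9} 1  {9,10} 2
  3 to go: {5,8,9} 1  {6,7,9} 1  {7,8,9} 2  {7,9,10} 3  {8,9,10} 3
  4 to go: {4,6,7,9} 1  {5,7,8,9} 3  {5,8,9,10} 4  {6,7,8,9} 3  {6,7,9,10} 4  {7,8,9,10} 8
  5 to go: {4,6,7,8,9} 4  {4,6,7,9,10} 5  {5,6,7,8,9} 6  {5,7,8,9,10} 15  {6,7,8,9,10} 15
  6 to go: {4,5,6,7,8,9} 10  {4,6,7,8,9,10} 24  {5,6,7,8,9,10} 36
  7 to go: {3,4,5,6,7,8,9} 10  {4,5,6,7,8,9,10} 70
  8 to go: {3,4,5,6,7,8,9,10} 80
  9 to go: {2,3,4,5,6,7,8,9,10} 80
  if 0:e drops first: 80 orders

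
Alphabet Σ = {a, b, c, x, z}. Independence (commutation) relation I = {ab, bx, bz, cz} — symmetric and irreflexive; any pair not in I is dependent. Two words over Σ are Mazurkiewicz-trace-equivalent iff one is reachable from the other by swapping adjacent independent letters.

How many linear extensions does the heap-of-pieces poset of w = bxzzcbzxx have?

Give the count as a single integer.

#0=b has no predecessor
#1=x has no predecessor
#2=z depends on [1:x]
#3=z depends on [2:z]
#4=c depends on [0:b, 1:x]
#5=b depends on [4:c]
#6=z depends on [3:z]
#7=x depends on [4:c, 6:z]
#8=x depends on [7:x]
sources: [0:b, 1:x]
N(rest) = Σ N(rest − s) over sources s of rest; N(one piece) = 1:
  size 1 → [5]=1  [8]=1
  size 2 → [5,8]=2  [7,8]=1
  size 3 → [5,7,8]=3  [6,7,8]=1
  size 4 → [3,6,7,8]=1  [4,5,7,8]=3  [5,6,7,8]=4
  size 5 → [0,4,5,7,8]=3  [2,3,6,7,8]=1  [3,5,6,7,8]=5  [4,5,6,7,8]=7
  size 6 → [0,4,5,6,7,8]=10  [2,3,5,6,7,8]=6  [3,4,5,6,7,8]=12
  size 7 → [0,3,4,5,6,7,8]=22  [2,3,4,5,6,7,8]=18
  first=0(b) contributes 18
  first=1(x) contributes 40
|[w]| = 58

58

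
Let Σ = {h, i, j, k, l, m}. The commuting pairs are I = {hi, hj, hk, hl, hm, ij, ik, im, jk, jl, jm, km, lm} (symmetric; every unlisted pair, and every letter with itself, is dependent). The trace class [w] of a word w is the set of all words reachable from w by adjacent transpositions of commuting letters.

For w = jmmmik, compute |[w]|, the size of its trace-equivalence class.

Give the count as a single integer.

120

0(j) covers ∅
1(m) covers ∅
2(m) covers 1:m
3(m) covers 2:m
4(i) covers ∅
5(k) covers ∅
floor of heap: 0:j, 1:m, 4:i, 5:k
completions by unplaced set U, small U first (add the entries for U minus each lowest piece of U):
  |U|=1: {0}:1  {3}:1  {4}:1  {5}:1
  |U|=2: {0,3}:2  {0,4}:2  {0,5}:2  {2,3}:1  {3,4}:2  {3,5}:2  {4,5}:2
  |U|=3: {0,2,3}:3  {0,3,4}:6  {0,3,5}:6  {0,4,5}:6  {1,2,3}:1  {2,3,4}:3  {2,3,5}:3  {3,4,5}:6
  |U|=4: {0,1,2,3}:4  {0,2,3,4}:12  {0,2,3,5}:12  {0,3,4,5}:24  {1,2,3,4}:4  {1,2,3,5}:4  {2,3,4,5}:12
  start at 0(j): 20
  start at 1(m): 60
  start at 4(i): 20
  start at 5(k): 20
sum over floor = 120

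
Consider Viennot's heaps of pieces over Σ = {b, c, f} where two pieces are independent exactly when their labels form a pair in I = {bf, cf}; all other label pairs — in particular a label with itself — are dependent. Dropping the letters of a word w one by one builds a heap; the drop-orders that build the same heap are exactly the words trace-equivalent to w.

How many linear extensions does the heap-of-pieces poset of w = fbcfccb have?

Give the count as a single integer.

21

#0=f has no predecessor
#1=b has no predecessor
#2=c depends on [1:b]
#3=f depends on [0:f]
#4=c depends on [2:c]
#5=c depends on [4:c]
#6=b depends on [5:c]
sources: [0:f, 1:b]
N(rest) = Σ N(rest − s) over sources s of rest; N(one piece) = 1:
  size 1 → [3]=1  [6]=1
  size 2 → [0,3]=1  [3,6]=2  [5,6]=1
  size 3 → [0,3,6]=3  [3,5,6]=3  [4,5,6]=1
  size 4 → [0,3,5,6]=6  [2,4,5,6]=1  [3,4,5,6]=4
  size 5 → [0,3,4,5,6]=10  [1,2,4,5,6]=1  [2,3,4,5,6]=5
  first=0(f) contributes 6
  first=1(b) contributes 15
|[w]| = 21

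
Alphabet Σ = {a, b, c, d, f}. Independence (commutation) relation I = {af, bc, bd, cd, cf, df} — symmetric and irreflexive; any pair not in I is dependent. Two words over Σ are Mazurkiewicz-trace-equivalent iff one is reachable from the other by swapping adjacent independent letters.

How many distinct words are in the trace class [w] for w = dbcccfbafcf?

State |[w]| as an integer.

drop 0:d onto floor
drop 1:b onto floor
drop 2:c onto floor
drop 3:c onto {2:c}
drop 4:c onto {3:c}
drop 5:f onto {1:b}
drop 6:b onto {5:f}
drop 7:a onto {0:d, 4:c, 6:b}
drop 8:f onto {6:b}
drop 9:c onto {7:a}
drop 10:f onto {8:f}
ground layer = {0:d, 1:b, 2:c}
drop-orders for the pieces not yet dropped (sum over which currently-grounded one goes next):
  1 to go: {9} 1  {10} 1
  2 to go: {7,9} 1  {8,10} 1  {9,10} 2
  3 to go: {0,7,9} 1  {4,7,9} 1  {7,9,10} 3  {8,9,10} 3
  4 to go: {0,4,7,9} 2  {0,7,9,10} 4  {3,4,7,9} 1  {4,7,9,10} 4  {7,8,9,10} 6
  5 to go: {0,3,4,7,9} 3  {0,4,7,9,10} 10  {0,7,8,9,10} 10  {2,3,4,7,9} 1  {3,4,7,9,10} 5  {4,7,8,9,10} 10  {6,7,8,9,10} 6
  6 to go: {0,2,3,4,7,9} 4  {0,3,4,7,9,10} 18  {0,4,7,8,9,10} 30  {0,6,7,8,9,10} 16  {2,3,4,7,9,10} 6  {3,4,7,8,9,10} 15  {4,6,7,8,9,10} 16  {5,6,7,8,9,10} 6
  7 to go: {0,2,3,4,7,9,10} 28  {0,3,4,7,8,9,10} 63  {0,4,6,7,8,9,10} 62  {0,5,6,7,8,9,10} 22  {1,5,6,7,8,9,10} 6  {2,3,4,7,8,9,10} 21  {3,4,6,7,8,9,10} 31  {4,5,6,7,8,9,10} 22
  8 to go: {0,1,5,6,7,8,9,10} 28  {0,2,3,4,7,8,9,10} 112  {0,3,4,6,7,8,9,10} 156  {0,4,5,6,7,8,9,10} 106  {1,4,5,6,7,8,9,10} 28  {2,3,4,6,7,8,9,10} 52  {3,4,5,6,7,8,9,10} 53
  9 to go: {0,1,4,5,6,7,8,9,10} 162  {0,2,3,4,6,7,8,9,10} 320  {0,3,4,5,6,7,8,9,10} 315  {1,3,4,5,6,7,8,9,10} 81  {2,3,4,5,6,7,8,9,10} 105
  if 0:d drops first: 186 orders
  if 1:b drops first: 740 orders
  if 2:c drops first: 558 orders
heap linearizations: 1484

1484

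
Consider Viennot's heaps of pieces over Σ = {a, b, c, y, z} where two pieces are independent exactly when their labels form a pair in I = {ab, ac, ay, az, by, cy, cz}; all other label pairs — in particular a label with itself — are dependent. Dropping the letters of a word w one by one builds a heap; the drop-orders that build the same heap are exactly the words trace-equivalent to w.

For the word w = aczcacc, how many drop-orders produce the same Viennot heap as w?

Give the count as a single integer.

105

#0=a has no predecessor
#1=c has no predecessor
#2=z has no predecessor
#3=c depends on [1:c]
#4=a depends on [0:a]
#5=c depends on [3:c]
#6=c depends on [5:c]
sources: [0:a, 1:c, 2:z]
N(rest) = Σ N(rest − s) over sources s of rest; N(one piece) = 1:
  size 1 → [2]=1  [4]=1  [6]=1
  size 2 → [0,4]=1  [2,4]=2  [2,6]=2  [4,6]=2  [5,6]=1
  size 3 → [0,2,4]=3  [0,4,6]=3  [2,4,6]=6  [2,5,6]=3  [3,5,6]=1  [4,5,6]=3
  size 4 → [0,2,4,6]=12  [0,4,5,6]=6  [1,3,5,6]=1  [2,3,5,6]=4  [2,4,5,6]=12  [3,4,5,6]=4
  size 5 → [0,2,4,5,6]=30  [0,3,4,5,6]=10  [1,2,3,5,6]=5  [1,3,4,5,6]=5  [2,3,4,5,6]=20
  first=0(a) contributes 30
  first=1(c) contributes 60
  first=2(z) contributes 15
|[w]| = 105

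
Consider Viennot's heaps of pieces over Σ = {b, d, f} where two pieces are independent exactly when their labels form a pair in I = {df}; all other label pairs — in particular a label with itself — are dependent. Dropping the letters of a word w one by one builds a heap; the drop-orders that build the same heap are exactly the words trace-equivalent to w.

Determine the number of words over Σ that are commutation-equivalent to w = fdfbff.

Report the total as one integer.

3

#0=f has no predecessor
#1=d has no predecessor
#2=f depends on [0:f]
#3=b depends on [1:d, 2:f]
#4=f depends on [3:b]
#5=f depends on [4:f]
sources: [0:f, 1:d]
N(rest) = Σ N(rest − s) over sources s of rest; N(one piece) = 1:
  size 1 → [5]=1
  size 2 → [4,5]=1
  size 3 → [3,4,5]=1
  size 4 → [1,3,4,5]=1  [2,3,4,5]=1
  first=0(f) contributes 2
  first=1(d) contributes 1
|[w]| = 3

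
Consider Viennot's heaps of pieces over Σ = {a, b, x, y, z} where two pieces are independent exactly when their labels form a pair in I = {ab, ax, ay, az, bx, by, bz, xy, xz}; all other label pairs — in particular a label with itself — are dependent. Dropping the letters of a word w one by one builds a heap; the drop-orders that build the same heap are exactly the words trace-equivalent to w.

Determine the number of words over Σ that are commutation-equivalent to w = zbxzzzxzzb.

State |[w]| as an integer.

1260

0(z) covers ∅
1(b) covers ∅
2(x) covers ∅
3(z) covers 0:z
4(z) covers 3:z
5(z) covers 4:z
6(x) covers 2:x
7(z) covers 5:z
8(z) covers 7:z
9(b) covers 1:b
floor of heap: 0:z, 1:b, 2:x
completions by unplaced set U, small U first (add the entries for U minus each lowest piece of U):
  |U|=1: {6}:1  {8}:1  {9}:1
  |U|=2: {1,9}:1  {2,6}:1  {6,8}:2  {6,9}:2  {7,8}:1  {8,9}:2
  |U|=3: {1,6,9}:3  {1,8,9}:3  {2,6,8}:3  {2,6,9}:3  {5,7,8}:1  {6,7,8}:3  {6,8,9}:6  {7,8,9}:3
  |U|=4: {1,2,6,9}:6  {1,6,8,9}:12  {1,7,8,9}:6  {2,6,7,8}:6  {2,6,8,9}:12  {4,5,7,8}:1  {5,6,7,8}:4  {5,7,8,9}:4  {6,7,8,9}:12
  |U|=5: {1,2,6,8,9}:30  {1,5,7,8,9}:10  {1,6,7,8,9}:30  {2,5,6,7,8}:10  {2,6,7,8,9}:30  {3,4,5,7,8}:1  {4,5,6,7,8}:5  {4,5,7,8,9}:5  {5,6,7,8,9}:20
  |U|=6: {0,3,4,5,7,8}:1  {1,2,6,7,8,9}:90  {1,4,5,7,8,9}:15  {1,5,6,7,8,9}:60  {2,4,5,6,7,8}:15  {2,5,6,7,8,9}:60  {3,4,5,6,7,8}:6  {3,4,5,7,8,9}:6  {4,5,6,7,8,9}:30
  |U|=7: {0,3,4,5,6,7,8}:7  {0,3,4,5,7,8,9}:7  {1,2,5,6,7,8,9}:210  {1,3,4,5,7,8,9}:21  {1,4,5,6,7,8,9}:105  {2,3,4,5,6,7,8}:21  {2,4,5,6,7,8,9}:105  {3,4,5,6,7,8,9}:42
  |U|=8: {0,1,3,4,5,7,8,9}:28  {0,2,3,4,5,6,7,8}:28  {0,3,4,5,6,7,8,9}:56  {1,2,4,5,6,7,8,9}:420  {1,3,4,5,6,7,8,9}:168  {2,3,4,5,6,7,8,9}:168
  start at 0(z): 756
  start at 1(b): 252
  start at 2(x): 252
sum over floor = 1260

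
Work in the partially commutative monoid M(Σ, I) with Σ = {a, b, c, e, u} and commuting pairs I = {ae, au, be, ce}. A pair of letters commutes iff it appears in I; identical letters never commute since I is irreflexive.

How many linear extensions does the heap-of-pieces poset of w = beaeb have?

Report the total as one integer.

10

#0=b has no predecessor
#1=e has no predecessor
#2=a depends on [0:b]
#3=e depends on [1:e]
#4=b depends on [2:a]
sources: [0:b, 1:e]
N(rest) = Σ N(rest − s) over sources s of rest; N(one piece) = 1:
  size 1 → [3]=1  [4]=1
  size 2 → [1,3]=1  [2,4]=1  [3,4]=2
  size 3 → [0,2,4]=1  [1,3,4]=3  [2,3,4]=3
  first=0(b) contributes 6
  first=1(e) contributes 4
|[w]| = 10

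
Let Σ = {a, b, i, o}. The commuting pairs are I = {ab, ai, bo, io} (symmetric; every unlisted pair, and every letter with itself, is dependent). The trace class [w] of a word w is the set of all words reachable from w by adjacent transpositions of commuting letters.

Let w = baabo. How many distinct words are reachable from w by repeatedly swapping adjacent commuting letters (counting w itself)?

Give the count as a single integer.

10

piece 0:b — minimal
piece 1:a — minimal
piece 2:a rests on {1:a}
piece 3:b rests on {0:b}
piece 4:o rests on {2:a}
minimal pieces: {0:b, 1:a}
ways to finish when only these pieces remain (= sum over removing one remaining piece with nothing left below it):
  1 left: {3}→1  {4}→1
  2 left: {0,3}→1  {2,4}→1  {3,4}→2
  3 left: {0,3,4}→3  {1,2,4}→1  {2,3,4}→3
  placing 0:b first → 4 extensions
  placing 1:a first → 6 extensions
total linear extensions = 10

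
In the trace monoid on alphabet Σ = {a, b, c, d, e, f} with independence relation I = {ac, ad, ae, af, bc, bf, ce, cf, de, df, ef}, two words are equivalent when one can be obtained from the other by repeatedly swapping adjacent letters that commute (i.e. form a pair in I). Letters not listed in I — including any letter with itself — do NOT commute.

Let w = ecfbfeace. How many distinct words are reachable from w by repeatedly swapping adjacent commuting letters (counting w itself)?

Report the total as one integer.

0(e) covers ∅
1(c) covers ∅
2(f) covers ∅
3(b) covers 0:e
4(f) covers 2:f
5(e) covers 3:b
6(a) covers 3:b
7(c) covers 1:c
8(e) covers 5:e
floor of heap: 0:e, 1:c, 2:f
completions by unplaced set U, small U first (add the entries for U minus each lowest piece of U):
  |U|=1: {4}:1  {6}:1  {7}:1  {8}:1
  |U|=2: {1,7}:1  {2,4}:1  {4,6}:2  {4,7}:2  {4,8}:2  {5,8}:1  {6,7}:2  {6,8}:2  {7,8}:2
  |U|=3: {1,4,7}:3  {1,6,7}:3  {1,7,8}:3  {2,4,6}:3  {2,4,7}:3  {2,4,8}:3  {4,5,8}:3  {4,6,7}:6  {4,6,8}:6  {4,7,8}:6  {5,6,8}:3  {5,7,8}:3  {6,7,8}:6
  |U|=4: {1,2,4,7}:6  {1,4,6,7}:12  {1,4,7,8}:12  {1,5,7,8}:6  {1,6,7,8}:12  {2,4,5,8}:6  {2,4,6,7}:12  {2,4,6,8}:12  {2,4,7,8}:12  {3,5,6,8}:3  {4,5,6,8}:12  {4,5,7,8}:12  {4,6,7,8}:24  {5,6,7,8}:12
  |U|=5: {0,3,5,6,8}:3  {1,2,4,6,7}:30  {1,2,4,7,8}:30  {1,4,5,7,8}:30  {1,4,6,7,8}:60  {1,5,6,7,8}:30  {2,4,5,6,8}:30  {2,4,5,7,8}:30  {2,4,6,7,8}:60  {3,4,5,6,8}:15  {3,5,6,7,8}:15  {4,5,6,7,8}:60
  |U|=6: {0,3,4,5,6,8}:18  {0,3,5,6,7,8}:18  {1,2,4,5,7,8}:90  {1,2,4,6,7,8}:180  {1,3,5,6,7,8}:45  {1,4,5,6,7,8}:180  {2,3,4,5,6,8}:45  {2,4,5,6,7,8}:180  {3,4,5,6,7,8}:90
  |U|=7: {0,1,3,5,6,7,8}:63  {0,2,3,4,5,6,8}:63  {0,3,4,5,6,7,8}:126  {1,2,4,5,6,7,8}:630  {1,3,4,5,6,7,8}:315  {2,3,4,5,6,7,8}:315
  start at 0(e): 1260
  start at 1(c): 504
  start at 2(f): 504
sum over floor = 2268

2268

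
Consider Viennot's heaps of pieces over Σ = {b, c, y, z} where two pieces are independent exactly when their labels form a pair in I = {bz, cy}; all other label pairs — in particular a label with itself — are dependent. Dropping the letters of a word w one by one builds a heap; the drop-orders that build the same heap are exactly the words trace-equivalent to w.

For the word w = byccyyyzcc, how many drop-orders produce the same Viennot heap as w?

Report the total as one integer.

15

drop 0:b onto floor
drop 1:y onto {0:b}
drop 2:c onto {0:b}
drop 3:c onto {2:c}
drop 4:y onto {1:y}
drop 5:y onto {4:y}
drop 6:y onto {5:y}
drop 7:z onto {3:c, 6:y}
drop 8:c onto {7:z}
drop 9:c onto {8:c}
ground layer = {0:b}
drop-orders for the pieces not yet dropped (sum over which currently-grounded one goes next):
  1 to go: {9} 1
  2 to go: {8,9} 1
  3 to go: {7,8,9} 1
  4 to go: {3,7,8,9} 1  {6,7,8,9} 1
  5 to go: {2,3,7,8,9} 1  {3,6,7,8,9} 2  {5,6,7,8,9} 1
  6 to go: {2,3,6,7,8,9} 3  {3,5,6,7,8,9} 3  {4,5,6,7,8,9} 1
  7 to go: {1,4,5,6,7,8,9} 1  {2,3,5,6,7,8,9} 6  {3,4,5,6,7,8,9} 4
  8 to go: {1,3,4,5,6,7,8,9} 5  {2,3,4,5,6,7,8,9} 10
  if 0:b drops first: 15 orders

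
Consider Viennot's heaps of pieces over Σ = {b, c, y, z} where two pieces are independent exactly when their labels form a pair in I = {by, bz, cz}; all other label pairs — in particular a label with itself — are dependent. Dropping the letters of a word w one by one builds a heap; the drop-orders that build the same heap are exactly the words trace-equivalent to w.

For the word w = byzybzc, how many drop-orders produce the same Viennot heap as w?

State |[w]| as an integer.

25

drop 0:b onto floor
drop 1:y onto floor
drop 2:z onto {1:y}
drop 3:y onto {2:z}
drop 4:b onto {0:b}
drop 5:z onto {3:y}
drop 6:c onto {3:y, 4:b}
ground layer = {0:b, 1:y}
drop-orders for the pieces not yet dropped (sum over which currently-grounded one goes next):
  1 to go: {5} 1  {6} 1
  2 to go: {4,6} 1  {5,6} 2
  3 to go: {0,4,6} 1  {3,5,6} 2  {4,5,6} 3
  4 to go: {0,4,5,6} 4  {2,3,5,6} 2  {3,4,5,6} 5
  5 to go: {0,3,4,5,6} 9  {1,2,3,5,6} 2  {2,3,4,5,6} 7
  if 0:b drops first: 9 orders
  if 1:y drops first: 16 orders
heap linearizations: 25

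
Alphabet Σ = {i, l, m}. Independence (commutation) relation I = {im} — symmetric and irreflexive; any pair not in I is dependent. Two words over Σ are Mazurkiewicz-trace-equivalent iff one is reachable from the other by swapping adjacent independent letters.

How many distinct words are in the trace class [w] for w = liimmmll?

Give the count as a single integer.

drop 0:l onto floor
drop 1:i onto {0:l}
drop 2:i onto {1:i}
drop 3:m onto {0:l}
drop 4:m onto {3:m}
drop 5:m onto {4:m}
drop 6:l onto {2:i, 5:m}
drop 7:l onto {6:l}
ground layer = {0:l}
drop-orders for the pieces not yet dropped (sum over which currently-grounded one goes next):
  1 to go: {7} 1
  2 to go: {6,7} 1
  3 to go: {2,6,7} 1  {5,6,7} 1
  4 to go: {1,2,6,7} 1  {2,5,6,7} 2  {4,5,6,7} 1
  5 to go: {1,2,5,6,7} 3  {2,4,5,6,7} 3  {3,4,5,6,7} 1
  6 to go: {1,2,4,5,6,7} 6  {2,3,4,5,6,7} 4
  if 0:l drops first: 10 orders

10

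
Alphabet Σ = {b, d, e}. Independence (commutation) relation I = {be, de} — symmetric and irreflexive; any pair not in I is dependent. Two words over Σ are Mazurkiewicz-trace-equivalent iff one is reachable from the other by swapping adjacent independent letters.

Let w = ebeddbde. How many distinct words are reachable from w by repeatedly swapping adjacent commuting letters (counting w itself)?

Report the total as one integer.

56

0(e) covers ∅
1(b) covers ∅
2(e) covers 0:e
3(d) covers 1:b
4(d) covers 3:d
5(b) covers 4:d
6(d) covers 5:b
7(e) covers 2:e
floor of heap: 0:e, 1:b
completions by unplaced set U, small U first (add the entries for U minus each lowest piece of U):
  |U|=1: {6}:1  {7}:1
  |U|=2: {2,7}:1  {5,6}:1  {6,7}:2
  |U|=3: {0,2,7}:1  {2,6,7}:3  {4,5,6}:1  {5,6,7}:3
  |U|=4: {0,2,6,7}:4  {2,5,6,7}:6  {3,4,5,6}:1  {4,5,6,7}:4
  |U|=5: {0,2,5,6,7}:10  {1,3,4,5,6}:1  {2,4,5,6,7}:10  {3,4,5,6,7}:5
  |U|=6: {0,2,4,5,6,7}:20  {1,3,4,5,6,7}:6  {2,3,4,5,6,7}:15
  start at 0(e): 21
  start at 1(b): 35
sum over floor = 56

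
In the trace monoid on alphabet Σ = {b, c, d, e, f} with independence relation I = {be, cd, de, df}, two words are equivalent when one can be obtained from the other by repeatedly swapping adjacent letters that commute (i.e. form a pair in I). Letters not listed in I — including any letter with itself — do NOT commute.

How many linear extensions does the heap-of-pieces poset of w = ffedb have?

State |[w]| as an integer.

piece 0:f — minimal
piece 1:f rests on {0:f}
piece 2:e rests on {1:f}
piece 3:d — minimal
piece 4:b rests on {1:f, 3:d}
minimal pieces: {0:f, 3:d}
ways to finish when only these pieces remain (= sum over removing one remaining piece with nothing left below it):
  1 left: {2}→1  {4}→1
  2 left: {2,4}→2  {3,4}→1
  3 left: {1,2,4}→2  {2,3,4}→3
  placing 0:f first → 5 extensions
  placing 3:d first → 2 extensions
total linear extensions = 7

7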